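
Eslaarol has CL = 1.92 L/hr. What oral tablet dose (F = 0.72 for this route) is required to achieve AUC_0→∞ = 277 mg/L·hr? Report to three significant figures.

Dose = 739 mg

Dose = CL × AUC_0→∞ / F
     = 1.92 × 277 / 0.72 = 738.667 mg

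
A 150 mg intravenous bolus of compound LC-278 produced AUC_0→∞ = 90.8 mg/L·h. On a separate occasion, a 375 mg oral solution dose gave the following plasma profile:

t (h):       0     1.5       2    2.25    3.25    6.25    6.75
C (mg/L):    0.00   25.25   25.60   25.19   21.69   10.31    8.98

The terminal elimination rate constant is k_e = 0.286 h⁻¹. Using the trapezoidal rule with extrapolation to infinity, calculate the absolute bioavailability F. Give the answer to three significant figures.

Trapezoidal AUC_0→6.75 (oral solution):
  [0→1.5]: (0.00+25.25)/2 × 1.5 = 18.9375
  [1.5→2]: (25.25+25.60)/2 × 0.5 = 12.7125
  [2→2.25]: (25.60+25.19)/2 × 0.25 = 6.34875
  [2.25→3.25]: (25.19+21.69)/2 × 1 = 23.44
  [3.25→6.25]: (21.69+10.31)/2 × 3 = 48.0
  [6.25→6.75]: (10.31+8.98)/2 × 0.5 = 4.8225
  Sum = 114.26125 mg/L·h
Tail: C_last/k_e = 8.98/0.286 = 31.399
AUC_0→∞ (oral solution) = 114.26125 + 31.399 = 145.66025 mg/L·h
F = (AUC_ev/D_ev)/(AUC_iv/D_iv) = (145.66025/375)/(90.8/150) = 0.388427/0.605333 = 0.6417

F = 0.642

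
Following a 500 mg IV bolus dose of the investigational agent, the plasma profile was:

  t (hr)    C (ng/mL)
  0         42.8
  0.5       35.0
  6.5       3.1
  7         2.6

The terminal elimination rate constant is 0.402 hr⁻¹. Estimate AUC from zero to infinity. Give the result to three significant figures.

Trapezoidal AUC_0→7:
  [0→0.5]: (42.8+35.0)/2 × 0.5 = 19.45
  [0.5→6.5]: (35.0+3.1)/2 × 6 = 114.3
  [6.5→7]: (3.1+2.6)/2 × 0.5 = 1.425
  Sum = 135.175 ng/mL·hr
Extrapolated tail: C_last / k_e = 2.6 / 0.402 = 6.468
AUC_0→∞ = 135.175 + 6.468 = 141.643 ng/mL·hr

AUC = 142 ng/mL·hr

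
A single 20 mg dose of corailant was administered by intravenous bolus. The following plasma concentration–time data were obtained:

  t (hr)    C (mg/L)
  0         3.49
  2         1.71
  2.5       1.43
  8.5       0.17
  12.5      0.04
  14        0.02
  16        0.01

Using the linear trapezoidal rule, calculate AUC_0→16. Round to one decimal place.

AUC = 11.3 mg/L·hr

Trapezoidal AUC_0→16:
  [0→2]: (3.49+1.71)/2 × 2 = 5.2
  [2→2.5]: (1.71+1.43)/2 × 0.5 = 0.785
  [2.5→8.5]: (1.43+0.17)/2 × 6 = 4.8
  [8.5→12.5]: (0.17+0.04)/2 × 4 = 0.42
  [12.5→14]: (0.04+0.02)/2 × 1.5 = 0.045
  [14→16]: (0.02+0.01)/2 × 2 = 0.03
  Sum = 11.28 mg/L·hr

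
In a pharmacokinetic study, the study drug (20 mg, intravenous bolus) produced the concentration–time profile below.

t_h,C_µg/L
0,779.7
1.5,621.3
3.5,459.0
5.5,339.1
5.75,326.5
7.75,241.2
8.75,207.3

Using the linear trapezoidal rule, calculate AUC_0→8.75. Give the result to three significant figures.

AUC = 3800 µg/L·h

Trapezoidal AUC_0→8.75:
  [0→1.5]: (779.7+621.3)/2 × 1.5 = 1050.75
  [1.5→3.5]: (621.3+459.0)/2 × 2 = 1080.3
  [3.5→5.5]: (459.0+339.1)/2 × 2 = 798.1
  [5.5→5.75]: (339.1+326.5)/2 × 0.25 = 83.2
  [5.75→7.75]: (326.5+241.2)/2 × 2 = 567.7
  [7.75→8.75]: (241.2+207.3)/2 × 1 = 224.25
  Sum = 3804.3 µg/L·h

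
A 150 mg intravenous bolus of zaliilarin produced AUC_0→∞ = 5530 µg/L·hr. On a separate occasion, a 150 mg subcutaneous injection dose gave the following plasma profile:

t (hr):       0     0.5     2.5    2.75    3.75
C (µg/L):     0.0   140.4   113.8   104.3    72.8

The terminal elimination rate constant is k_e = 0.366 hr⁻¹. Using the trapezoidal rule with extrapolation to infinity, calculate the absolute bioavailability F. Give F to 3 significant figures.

Trapezoidal AUC_0→3.75 (subcutaneous injection):
  [0→0.5]: (0.0+140.4)/2 × 0.5 = 35.1
  [0.5→2.5]: (140.4+113.8)/2 × 2 = 254.2
  [2.5→2.75]: (113.8+104.3)/2 × 0.25 = 27.2625
  [2.75→3.75]: (104.3+72.8)/2 × 1 = 88.55
  Sum = 405.1125 µg/L·hr
Tail: C_last/k_e = 72.8/0.366 = 198.907
AUC_0→∞ (subcutaneous injection) = 405.1125 + 198.907 = 604.0195 µg/L·hr
F = (AUC_ev/D_ev)/(AUC_iv/D_iv) = (604.0195/150)/(5530/150) = 4.0268/36.8667 = 0.1092

F = 0.109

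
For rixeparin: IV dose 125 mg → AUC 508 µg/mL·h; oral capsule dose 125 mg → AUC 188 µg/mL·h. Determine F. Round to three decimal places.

F = 0.370

F = (AUC_ev / D_ev) / (AUC_iv / D_iv)
  = (188/125) / (508/125)
  = 1.504 / 4.064 = 0.3701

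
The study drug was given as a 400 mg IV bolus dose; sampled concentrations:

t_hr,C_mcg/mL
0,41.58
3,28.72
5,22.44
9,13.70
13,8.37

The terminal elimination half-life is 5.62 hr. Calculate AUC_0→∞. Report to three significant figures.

Trapezoidal AUC_0→13:
  [0→3]: (41.58+28.72)/2 × 3 = 105.45
  [3→5]: (28.72+22.44)/2 × 2 = 51.16
  [5→9]: (22.44+13.70)/2 × 4 = 72.28
  [9→13]: (13.70+8.37)/2 × 4 = 44.14
  Sum = 273.03 mcg/mL·hr
k_e = ln2 / t½ = 0.693147 / 5.62 = 0.1233 hr^-1
Extrapolated tail: C_last / k_e = 8.37 / 0.1233 = 67.883
AUC_0→∞ = 273.03 + 67.883 = 340.913 mcg/mL·hr

AUC = 341 mcg/mL·hr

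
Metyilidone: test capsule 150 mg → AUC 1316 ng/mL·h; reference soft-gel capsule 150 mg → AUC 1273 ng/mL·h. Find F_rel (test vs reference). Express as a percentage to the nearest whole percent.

F_rel = 103%

F_rel = (AUC_test/D_test) / (AUC_ref/D_ref)
      = (1316/150) / (1273/150)
      = 8.77333 / 8.48667 = 1.0338 = 103.38%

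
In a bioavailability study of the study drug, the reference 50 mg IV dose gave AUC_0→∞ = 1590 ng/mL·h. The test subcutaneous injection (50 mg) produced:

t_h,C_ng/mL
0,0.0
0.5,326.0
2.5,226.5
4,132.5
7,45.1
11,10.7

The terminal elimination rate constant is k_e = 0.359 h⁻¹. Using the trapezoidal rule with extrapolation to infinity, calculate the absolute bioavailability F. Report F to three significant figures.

Trapezoidal AUC_0→11 (subcutaneous injection):
  [0→0.5]: (0.0+326.0)/2 × 0.5 = 81.5
  [0.5→2.5]: (326.0+226.5)/2 × 2 = 552.5
  [2.5→4]: (226.5+132.5)/2 × 1.5 = 269.25
  [4→7]: (132.5+45.1)/2 × 3 = 266.4
  [7→11]: (45.1+10.7)/2 × 4 = 111.6
  Sum = 1281.25 ng/mL·h
Tail: C_last/k_e = 10.7/0.359 = 29.805
AUC_0→∞ (subcutaneous injection) = 1281.25 + 29.805 = 1311.055 ng/mL·h
F = (AUC_ev/D_ev)/(AUC_iv/D_iv) = (1311.055/50)/(1590/50) = 26.2211/31.8 = 0.8246

F = 0.825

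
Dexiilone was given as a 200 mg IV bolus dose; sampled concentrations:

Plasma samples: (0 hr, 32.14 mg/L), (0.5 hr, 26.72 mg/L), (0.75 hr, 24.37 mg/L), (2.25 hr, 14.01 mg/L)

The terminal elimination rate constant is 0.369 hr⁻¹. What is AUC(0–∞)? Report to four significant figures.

Trapezoidal AUC_0→2.25:
  [0→0.5]: (32.14+26.72)/2 × 0.5 = 14.715
  [0.5→0.75]: (26.72+24.37)/2 × 0.25 = 6.38625
  [0.75→2.25]: (24.37+14.01)/2 × 1.5 = 28.785
  Sum = 49.88625 mg/L·hr
Extrapolated tail: C_last / k_e = 14.01 / 0.369 = 37.967
AUC_0→∞ = 49.88625 + 37.967 = 87.85325 mg/L·hr

AUC = 87.85 mg/L·hr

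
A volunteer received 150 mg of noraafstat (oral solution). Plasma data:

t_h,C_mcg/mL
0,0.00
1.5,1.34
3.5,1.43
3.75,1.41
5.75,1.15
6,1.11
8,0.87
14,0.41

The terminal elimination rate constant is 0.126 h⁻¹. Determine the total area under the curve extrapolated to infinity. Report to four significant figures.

AUC = 16.05 mcg/mL·h

Trapezoidal AUC_0→14:
  [0→1.5]: (0.00+1.34)/2 × 1.5 = 1.005
  [1.5→3.5]: (1.34+1.43)/2 × 2 = 2.77
  [3.5→3.75]: (1.43+1.41)/2 × 0.25 = 0.355
  [3.75→5.75]: (1.41+1.15)/2 × 2 = 2.56
  [5.75→6]: (1.15+1.11)/2 × 0.25 = 0.2825
  [6→8]: (1.11+0.87)/2 × 2 = 1.98
  [8→14]: (0.87+0.41)/2 × 6 = 3.84
  Sum = 12.7925 mcg/mL·h
Extrapolated tail: C_last / k_e = 0.41 / 0.126 = 3.254
AUC_0→∞ = 12.7925 + 3.254 = 16.0465 mcg/mL·h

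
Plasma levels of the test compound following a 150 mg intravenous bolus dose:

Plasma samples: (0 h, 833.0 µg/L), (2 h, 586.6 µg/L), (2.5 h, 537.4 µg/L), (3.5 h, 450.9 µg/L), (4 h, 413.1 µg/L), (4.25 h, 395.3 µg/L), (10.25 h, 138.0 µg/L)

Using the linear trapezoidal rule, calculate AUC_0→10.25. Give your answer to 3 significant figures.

Trapezoidal AUC_0→10.25:
  [0→2]: (833.0+586.6)/2 × 2 = 1419.6
  [2→2.5]: (586.6+537.4)/2 × 0.5 = 281.0
  [2.5→3.5]: (537.4+450.9)/2 × 1 = 494.15
  [3.5→4]: (450.9+413.1)/2 × 0.5 = 216.0
  [4→4.25]: (413.1+395.3)/2 × 0.25 = 101.05
  [4.25→10.25]: (395.3+138.0)/2 × 6 = 1599.9
  Sum = 4111.7 µg/L·h

AUC = 4110 µg/L·h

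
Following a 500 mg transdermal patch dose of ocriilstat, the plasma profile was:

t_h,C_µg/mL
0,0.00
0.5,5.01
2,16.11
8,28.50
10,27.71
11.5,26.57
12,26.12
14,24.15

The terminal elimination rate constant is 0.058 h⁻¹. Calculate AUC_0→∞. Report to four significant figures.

Trapezoidal AUC_0→14:
  [0→0.5]: (0.00+5.01)/2 × 0.5 = 1.2525
  [0.5→2]: (5.01+16.11)/2 × 1.5 = 15.84
  [2→8]: (16.11+28.50)/2 × 6 = 133.83
  [8→10]: (28.50+27.71)/2 × 2 = 56.21
  [10→11.5]: (27.71+26.57)/2 × 1.5 = 40.71
  [11.5→12]: (26.57+26.12)/2 × 0.5 = 13.1725
  [12→14]: (26.12+24.15)/2 × 2 = 50.27
  Sum = 311.285 µg/mL·h
Extrapolated tail: C_last / k_e = 24.15 / 0.058 = 416.379
AUC_0→∞ = 311.285 + 416.379 = 727.664 µg/mL·h

AUC = 727.7 µg/mL·h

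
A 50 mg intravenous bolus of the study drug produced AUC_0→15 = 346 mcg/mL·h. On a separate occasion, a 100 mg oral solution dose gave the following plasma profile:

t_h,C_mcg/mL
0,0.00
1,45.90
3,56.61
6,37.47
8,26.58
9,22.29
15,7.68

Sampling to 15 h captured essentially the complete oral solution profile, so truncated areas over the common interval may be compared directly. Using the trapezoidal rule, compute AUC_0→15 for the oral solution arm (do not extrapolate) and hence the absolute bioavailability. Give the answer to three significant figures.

F = 0.643

Trapezoidal AUC_0→15 (oral solution):
  [0→1]: (0.00+45.90)/2 × 1 = 22.95
  [1→3]: (45.90+56.61)/2 × 2 = 102.51
  [3→6]: (56.61+37.47)/2 × 3 = 141.12
  [6→8]: (37.47+26.58)/2 × 2 = 64.05
  [8→9]: (26.58+22.29)/2 × 1 = 24.435
  [9→15]: (22.29+7.68)/2 × 6 = 89.91
  Sum = 444.975 mcg/mL·h
F = (AUC_ev/D_ev)/(AUC_iv/D_iv) = (444.975/100)/(346/50) = 4.44975/6.92 = 0.6430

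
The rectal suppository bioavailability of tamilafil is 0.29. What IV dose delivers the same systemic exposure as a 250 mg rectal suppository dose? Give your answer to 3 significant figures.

D_iv = 72.5 mg

Systemic exposure from an extravascular dose = F × D_ev, so the equivalent IV dose is F × D_ev.
D_iv = F × D_ev = 0.29 × 250 = 72.5 mg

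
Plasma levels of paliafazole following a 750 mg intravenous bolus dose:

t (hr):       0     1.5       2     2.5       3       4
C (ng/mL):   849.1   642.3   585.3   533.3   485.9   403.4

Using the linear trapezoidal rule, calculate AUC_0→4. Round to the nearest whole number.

AUC = 2405 ng/mL·hr

Trapezoidal AUC_0→4:
  [0→1.5]: (849.1+642.3)/2 × 1.5 = 1118.55
  [1.5→2]: (642.3+585.3)/2 × 0.5 = 306.9
  [2→2.5]: (585.3+533.3)/2 × 0.5 = 279.65
  [2.5→3]: (533.3+485.9)/2 × 0.5 = 254.8
  [3→4]: (485.9+403.4)/2 × 1 = 444.65
  Sum = 2404.55 ng/mL·hr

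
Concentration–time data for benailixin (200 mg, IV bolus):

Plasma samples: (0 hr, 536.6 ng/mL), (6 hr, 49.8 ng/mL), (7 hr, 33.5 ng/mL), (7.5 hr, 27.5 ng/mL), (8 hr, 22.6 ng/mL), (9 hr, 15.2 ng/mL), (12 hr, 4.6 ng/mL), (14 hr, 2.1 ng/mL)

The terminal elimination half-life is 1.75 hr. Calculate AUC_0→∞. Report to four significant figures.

AUC = 1889 ng/mL·hr

Trapezoidal AUC_0→14:
  [0→6]: (536.6+49.8)/2 × 6 = 1759.2
  [6→7]: (49.8+33.5)/2 × 1 = 41.65
  [7→7.5]: (33.5+27.5)/2 × 0.5 = 15.25
  [7.5→8]: (27.5+22.6)/2 × 0.5 = 12.525
  [8→9]: (22.6+15.2)/2 × 1 = 18.9
  [9→12]: (15.2+4.6)/2 × 3 = 29.7
  [12→14]: (4.6+2.1)/2 × 2 = 6.7
  Sum = 1883.925 ng/mL·hr
k_e = ln2 / t½ = 0.693147 / 1.75 = 0.3961 hr^-1
Extrapolated tail: C_last / k_e = 2.1 / 0.3961 = 5.302
AUC_0→∞ = 1883.925 + 5.302 = 1889.227 ng/mL·hr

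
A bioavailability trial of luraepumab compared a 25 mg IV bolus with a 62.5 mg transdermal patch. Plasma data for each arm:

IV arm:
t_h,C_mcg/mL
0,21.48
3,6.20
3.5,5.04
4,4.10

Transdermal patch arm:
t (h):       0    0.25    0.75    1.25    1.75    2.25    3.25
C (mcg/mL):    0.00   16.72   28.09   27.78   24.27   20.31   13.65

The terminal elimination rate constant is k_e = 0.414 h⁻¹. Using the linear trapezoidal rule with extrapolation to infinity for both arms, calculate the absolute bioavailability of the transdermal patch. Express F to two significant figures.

F = 0.72

Trapezoidal AUC_0→4 (IV):
  [0→3]: (21.48+6.20)/2 × 3 = 41.52
  [3→3.5]: (6.20+5.04)/2 × 0.5 = 2.81
  [3.5→4]: (5.04+4.10)/2 × 0.5 = 2.285
  Sum = 46.615 mcg/mL·h
IV tail: 4.10/0.414 = 9.903; AUC_iv,0→∞ = 46.615 + 9.903 = 56.518 mcg/mL·h
Trapezoidal AUC_0→3.25 (transdermal patch):
  [0→0.25]: (0.00+16.72)/2 × 0.25 = 2.09
  [0.25→0.75]: (16.72+28.09)/2 × 0.5 = 11.2025
  [0.75→1.25]: (28.09+27.78)/2 × 0.5 = 13.9675
  [1.25→1.75]: (27.78+24.27)/2 × 0.5 = 13.0125
  [1.75→2.25]: (24.27+20.31)/2 × 0.5 = 11.145
  [2.25→3.25]: (20.31+13.65)/2 × 1 = 16.98
  Sum = 68.3975 mcg/mL·h
transdermal patch tail: 13.65/0.414 = 32.971; AUC_ev,0→∞ = 68.3975 + 32.971 = 101.3685 mcg/mL·h
F = (AUC_ev/D_ev)/(AUC_iv/D_iv) = (101.3685/62.5)/(56.518/25) = 1.621896/2.26072 = 0.7174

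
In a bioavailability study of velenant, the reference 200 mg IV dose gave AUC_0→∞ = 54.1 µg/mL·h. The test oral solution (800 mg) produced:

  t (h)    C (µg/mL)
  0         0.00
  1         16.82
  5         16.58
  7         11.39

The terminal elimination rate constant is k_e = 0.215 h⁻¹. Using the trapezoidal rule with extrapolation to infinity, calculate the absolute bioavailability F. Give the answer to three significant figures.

Trapezoidal AUC_0→7 (oral solution):
  [0→1]: (0.00+16.82)/2 × 1 = 8.41
  [1→5]: (16.82+16.58)/2 × 4 = 66.8
  [5→7]: (16.58+11.39)/2 × 2 = 27.97
  Sum = 103.18 µg/mL·h
Tail: C_last/k_e = 11.39/0.215 = 52.977
AUC_0→∞ (oral solution) = 103.18 + 52.977 = 156.157 µg/mL·h
F = (AUC_ev/D_ev)/(AUC_iv/D_iv) = (156.157/800)/(54.1/200) = 0.19519625/0.2705 = 0.7216

F = 0.722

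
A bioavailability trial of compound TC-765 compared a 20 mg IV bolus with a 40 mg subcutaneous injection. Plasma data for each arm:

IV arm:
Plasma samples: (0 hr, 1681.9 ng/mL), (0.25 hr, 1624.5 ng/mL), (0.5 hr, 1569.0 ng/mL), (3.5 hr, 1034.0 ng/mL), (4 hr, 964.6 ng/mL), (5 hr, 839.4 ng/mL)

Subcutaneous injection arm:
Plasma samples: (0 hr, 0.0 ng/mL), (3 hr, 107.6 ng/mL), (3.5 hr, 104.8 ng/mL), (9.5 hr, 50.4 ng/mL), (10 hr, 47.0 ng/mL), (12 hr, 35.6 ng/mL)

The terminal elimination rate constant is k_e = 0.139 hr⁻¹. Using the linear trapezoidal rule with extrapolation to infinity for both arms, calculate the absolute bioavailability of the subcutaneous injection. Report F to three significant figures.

F = 0.0429

Trapezoidal AUC_0→5 (IV):
  [0→0.25]: (1681.9+1624.5)/2 × 0.25 = 413.3
  [0.25→0.5]: (1624.5+1569.0)/2 × 0.25 = 399.1875
  [0.5→3.5]: (1569.0+1034.0)/2 × 3 = 3904.5
  [3.5→4]: (1034.0+964.6)/2 × 0.5 = 499.65
  [4→5]: (964.6+839.4)/2 × 1 = 902.0
  Sum = 6118.6375 ng/mL·hr
IV tail: 839.4/0.139 = 6038.849; AUC_iv,0→∞ = 6118.6375 + 6038.849 = 12157.4865 ng/mL·hr
Trapezoidal AUC_0→12 (subcutaneous injection):
  [0→3]: (0.0+107.6)/2 × 3 = 161.4
  [3→3.5]: (107.6+104.8)/2 × 0.5 = 53.1
  [3.5→9.5]: (104.8+50.4)/2 × 6 = 465.6
  [9.5→10]: (50.4+47.0)/2 × 0.5 = 24.35
  [10→12]: (47.0+35.6)/2 × 2 = 82.6
  Sum = 787.05 ng/mL·hr
subcutaneous injection tail: 35.6/0.139 = 256.115; AUC_ev,0→∞ = 787.05 + 256.115 = 1043.165 ng/mL·hr
F = (AUC_ev/D_ev)/(AUC_iv/D_iv) = (1043.165/40)/(12157.4865/20) = 26.079125/607.874 = 0.0429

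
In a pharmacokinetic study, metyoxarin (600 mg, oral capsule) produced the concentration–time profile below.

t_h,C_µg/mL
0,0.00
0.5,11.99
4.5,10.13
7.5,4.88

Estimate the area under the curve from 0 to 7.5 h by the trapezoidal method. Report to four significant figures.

AUC = 69.75 µg/mL·h

Trapezoidal AUC_0→7.5:
  [0→0.5]: (0.00+11.99)/2 × 0.5 = 2.9975
  [0.5→4.5]: (11.99+10.13)/2 × 4 = 44.24
  [4.5→7.5]: (10.13+4.88)/2 × 3 = 22.515
  Sum = 69.7525 µg/mL·h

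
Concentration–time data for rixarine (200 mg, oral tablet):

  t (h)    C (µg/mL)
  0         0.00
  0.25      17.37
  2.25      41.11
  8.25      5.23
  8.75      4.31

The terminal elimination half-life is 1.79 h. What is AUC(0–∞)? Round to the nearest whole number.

Trapezoidal AUC_0→8.75:
  [0→0.25]: (0.00+17.37)/2 × 0.25 = 2.17125
  [0.25→2.25]: (17.37+41.11)/2 × 2 = 58.48
  [2.25→8.25]: (41.11+5.23)/2 × 6 = 139.02
  [8.25→8.75]: (5.23+4.31)/2 × 0.5 = 2.385
  Sum = 202.05625 µg/mL·h
k_e = ln2 / t½ = 0.693147 / 1.79 = 0.3872 h^-1
Extrapolated tail: C_last / k_e = 4.31 / 0.3872 = 11.131
AUC_0→∞ = 202.05625 + 11.131 = 213.18725 µg/mL·h

AUC = 213 µg/mL·h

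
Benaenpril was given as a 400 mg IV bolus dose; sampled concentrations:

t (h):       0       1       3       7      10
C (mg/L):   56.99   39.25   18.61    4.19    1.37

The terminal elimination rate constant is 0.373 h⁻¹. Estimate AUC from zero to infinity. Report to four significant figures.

AUC = 163.6 mg/L·h

Trapezoidal AUC_0→10:
  [0→1]: (56.99+39.25)/2 × 1 = 48.12
  [1→3]: (39.25+18.61)/2 × 2 = 57.86
  [3→7]: (18.61+4.19)/2 × 4 = 45.6
  [7→10]: (4.19+1.37)/2 × 3 = 8.34
  Sum = 159.92 mg/L·h
Extrapolated tail: C_last / k_e = 1.37 / 0.373 = 3.673
AUC_0→∞ = 159.92 + 3.673 = 163.593 mg/L·h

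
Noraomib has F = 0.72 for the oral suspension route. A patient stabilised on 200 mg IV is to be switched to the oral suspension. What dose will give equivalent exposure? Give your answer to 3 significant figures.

D_oral = 278 mg

For equal systemic exposure: F × D_ev = D_iv
D_ev = D_iv / F = 200 / 0.72 = 277.778 mg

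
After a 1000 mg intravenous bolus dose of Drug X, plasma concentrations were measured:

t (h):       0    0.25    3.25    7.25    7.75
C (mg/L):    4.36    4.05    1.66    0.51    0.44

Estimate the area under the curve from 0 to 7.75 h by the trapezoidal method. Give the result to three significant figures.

Trapezoidal AUC_0→7.75:
  [0→0.25]: (4.36+4.05)/2 × 0.25 = 1.05125
  [0.25→3.25]: (4.05+1.66)/2 × 3 = 8.565
  [3.25→7.25]: (1.66+0.51)/2 × 4 = 4.34
  [7.25→7.75]: (0.51+0.44)/2 × 0.5 = 0.2375
  Sum = 14.19375 mg/L·h

AUC = 14.2 mg/L·h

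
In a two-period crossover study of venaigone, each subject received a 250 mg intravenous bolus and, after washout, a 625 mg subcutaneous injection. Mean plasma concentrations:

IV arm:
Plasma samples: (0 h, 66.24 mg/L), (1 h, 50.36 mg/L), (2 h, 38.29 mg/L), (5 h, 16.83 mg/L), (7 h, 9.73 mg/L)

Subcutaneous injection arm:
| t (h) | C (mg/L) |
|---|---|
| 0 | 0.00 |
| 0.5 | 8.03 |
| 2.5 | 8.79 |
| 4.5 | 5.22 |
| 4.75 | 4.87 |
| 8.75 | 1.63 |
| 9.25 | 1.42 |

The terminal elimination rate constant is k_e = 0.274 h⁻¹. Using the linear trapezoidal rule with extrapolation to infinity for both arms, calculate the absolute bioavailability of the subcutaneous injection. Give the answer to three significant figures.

F = 0.0858

Trapezoidal AUC_0→7 (IV):
  [0→1]: (66.24+50.36)/2 × 1 = 58.3
  [1→2]: (50.36+38.29)/2 × 1 = 44.325
  [2→5]: (38.29+16.83)/2 × 3 = 82.68
  [5→7]: (16.83+9.73)/2 × 2 = 26.56
  Sum = 211.865 mg/L·h
IV tail: 9.73/0.274 = 35.511; AUC_iv,0→∞ = 211.865 + 35.511 = 247.376 mg/L·h
Trapezoidal AUC_0→9.25 (subcutaneous injection):
  [0→0.5]: (0.00+8.03)/2 × 0.5 = 2.0075
  [0.5→2.5]: (8.03+8.79)/2 × 2 = 16.82
  [2.5→4.5]: (8.79+5.22)/2 × 2 = 14.01
  [4.5→4.75]: (5.22+4.87)/2 × 0.25 = 1.26125
  [4.75→8.75]: (4.87+1.63)/2 × 4 = 13.0
  [8.75→9.25]: (1.63+1.42)/2 × 0.5 = 0.7625
  Sum = 47.86125 mg/L·h
subcutaneous injection tail: 1.42/0.274 = 5.182; AUC_ev,0→∞ = 47.86125 + 5.182 = 53.04325 mg/L·h
F = (AUC_ev/D_ev)/(AUC_iv/D_iv) = (53.04325/625)/(247.376/250) = 0.0848692/0.989504 = 0.0858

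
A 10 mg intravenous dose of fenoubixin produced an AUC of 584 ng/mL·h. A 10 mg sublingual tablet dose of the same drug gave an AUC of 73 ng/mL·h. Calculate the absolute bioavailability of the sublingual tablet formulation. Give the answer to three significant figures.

F = (AUC_ev / D_ev) / (AUC_iv / D_iv)
  = (73/10) / (584/10)
  = 7.3 / 58.4 = 0.1250

F = 0.125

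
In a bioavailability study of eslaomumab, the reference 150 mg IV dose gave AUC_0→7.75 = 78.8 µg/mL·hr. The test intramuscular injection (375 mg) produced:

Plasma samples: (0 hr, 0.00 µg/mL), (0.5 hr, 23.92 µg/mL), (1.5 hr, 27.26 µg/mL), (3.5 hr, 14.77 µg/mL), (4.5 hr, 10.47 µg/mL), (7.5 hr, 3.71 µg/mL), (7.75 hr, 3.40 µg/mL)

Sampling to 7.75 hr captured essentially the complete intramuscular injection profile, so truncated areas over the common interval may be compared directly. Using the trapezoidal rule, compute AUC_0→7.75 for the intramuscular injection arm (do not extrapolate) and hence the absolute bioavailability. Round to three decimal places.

Trapezoidal AUC_0→7.75 (intramuscular injection):
  [0→0.5]: (0.00+23.92)/2 × 0.5 = 5.98
  [0.5→1.5]: (23.92+27.26)/2 × 1 = 25.59
  [1.5→3.5]: (27.26+14.77)/2 × 2 = 42.03
  [3.5→4.5]: (14.77+10.47)/2 × 1 = 12.62
  [4.5→7.5]: (10.47+3.71)/2 × 3 = 21.27
  [7.5→7.75]: (3.71+3.40)/2 × 0.25 = 0.88875
  Sum = 108.37875 µg/mL·hr
F = (AUC_ev/D_ev)/(AUC_iv/D_iv) = (108.37875/375)/(78.8/150) = 0.28901/0.525333 = 0.5501

F = 0.550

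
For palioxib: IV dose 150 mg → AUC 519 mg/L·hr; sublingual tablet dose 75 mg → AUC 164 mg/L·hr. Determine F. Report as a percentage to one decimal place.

F = (AUC_ev / D_ev) / (AUC_iv / D_iv)
  = (164/75) / (519/150)
  = 2.18667 / 3.46 = 0.6320
  = 63.20%

F = 63.2%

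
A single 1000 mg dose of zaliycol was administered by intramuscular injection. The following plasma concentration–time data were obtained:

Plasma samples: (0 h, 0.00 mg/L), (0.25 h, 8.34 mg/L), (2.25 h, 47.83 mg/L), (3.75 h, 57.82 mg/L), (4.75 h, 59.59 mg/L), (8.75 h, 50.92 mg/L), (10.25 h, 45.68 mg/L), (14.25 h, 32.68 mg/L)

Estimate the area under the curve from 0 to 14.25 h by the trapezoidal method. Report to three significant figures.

Trapezoidal AUC_0→14.25:
  [0→0.25]: (0.00+8.34)/2 × 0.25 = 1.0425
  [0.25→2.25]: (8.34+47.83)/2 × 2 = 56.17
  [2.25→3.75]: (47.83+57.82)/2 × 1.5 = 79.2375
  [3.75→4.75]: (57.82+59.59)/2 × 1 = 58.705
  [4.75→8.75]: (59.59+50.92)/2 × 4 = 221.02
  [8.75→10.25]: (50.92+45.68)/2 × 1.5 = 72.45
  [10.25→14.25]: (45.68+32.68)/2 × 4 = 156.72
  Sum = 645.345 mg/L·h

AUC = 645 mg/L·h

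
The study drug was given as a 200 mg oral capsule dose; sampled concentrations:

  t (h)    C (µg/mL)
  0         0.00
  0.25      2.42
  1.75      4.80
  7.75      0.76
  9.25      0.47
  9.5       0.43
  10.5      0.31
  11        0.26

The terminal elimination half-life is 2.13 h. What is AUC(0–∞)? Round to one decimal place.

AUC = 24.7 µg/mL·h

Trapezoidal AUC_0→11:
  [0→0.25]: (0.00+2.42)/2 × 0.25 = 0.3025
  [0.25→1.75]: (2.42+4.80)/2 × 1.5 = 5.415
  [1.75→7.75]: (4.80+0.76)/2 × 6 = 16.68
  [7.75→9.25]: (0.76+0.47)/2 × 1.5 = 0.9225
  [9.25→9.5]: (0.47+0.43)/2 × 0.25 = 0.1125
  [9.5→10.5]: (0.43+0.31)/2 × 1 = 0.37
  [10.5→11]: (0.31+0.26)/2 × 0.5 = 0.1425
  Sum = 23.945 µg/mL·h
k_e = ln2 / t½ = 0.693147 / 2.13 = 0.3254 h^-1
Extrapolated tail: C_last / k_e = 0.26 / 0.3254 = 0.799
AUC_0→∞ = 23.945 + 0.799 = 24.744 µg/mL·h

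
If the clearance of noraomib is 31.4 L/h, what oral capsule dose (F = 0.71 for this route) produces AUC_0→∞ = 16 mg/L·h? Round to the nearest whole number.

Dose = 708 mg

Dose = CL × AUC_0→∞ / F
     = 31.4 × 16 / 0.71 = 707.606 mg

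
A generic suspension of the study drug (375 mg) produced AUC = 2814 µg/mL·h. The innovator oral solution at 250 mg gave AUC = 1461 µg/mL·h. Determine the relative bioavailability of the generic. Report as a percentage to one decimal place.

F_rel = (AUC_test/D_test) / (AUC_ref/D_ref)
      = (2814/375) / (1461/250)
      = 7.504 / 5.844 = 1.2841 = 128.41%

F_rel = 128.4%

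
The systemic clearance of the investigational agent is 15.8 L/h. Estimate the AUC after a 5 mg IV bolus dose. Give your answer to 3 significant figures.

AUC = 0.316 mg/L·h

AUC_0→∞ = Dose_iv / CL
        = 5 / 15.8 = 0.316456 mg/L·h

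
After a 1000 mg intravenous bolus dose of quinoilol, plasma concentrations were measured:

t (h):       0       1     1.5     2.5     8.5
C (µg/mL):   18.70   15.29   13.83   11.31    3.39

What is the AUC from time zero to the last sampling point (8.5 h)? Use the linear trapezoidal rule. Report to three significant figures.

AUC = 80.9 µg/mL·h

Trapezoidal AUC_0→8.5:
  [0→1]: (18.70+15.29)/2 × 1 = 16.995
  [1→1.5]: (15.29+13.83)/2 × 0.5 = 7.28
  [1.5→2.5]: (13.83+11.31)/2 × 1 = 12.57
  [2.5→8.5]: (11.31+3.39)/2 × 6 = 44.1
  Sum = 80.945 µg/mL·h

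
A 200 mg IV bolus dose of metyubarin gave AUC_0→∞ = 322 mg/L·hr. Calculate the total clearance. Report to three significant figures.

CL = 0.621 L/hr

CL = Dose_iv / AUC_0→∞
   = 200 / 322 = 0.621118 L/hr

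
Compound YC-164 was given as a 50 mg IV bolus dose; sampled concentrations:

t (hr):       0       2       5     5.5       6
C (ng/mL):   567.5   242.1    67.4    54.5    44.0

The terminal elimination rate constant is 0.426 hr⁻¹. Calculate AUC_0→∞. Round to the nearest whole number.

AUC = 1432 ng/mL·hr

Trapezoidal AUC_0→6:
  [0→2]: (567.5+242.1)/2 × 2 = 809.6
  [2→5]: (242.1+67.4)/2 × 3 = 464.25
  [5→5.5]: (67.4+54.5)/2 × 0.5 = 30.475
  [5.5→6]: (54.5+44.0)/2 × 0.5 = 24.625
  Sum = 1328.95 ng/mL·hr
Extrapolated tail: C_last / k_e = 44.0 / 0.426 = 103.286
AUC_0→∞ = 1328.95 + 103.286 = 1432.236 ng/mL·hr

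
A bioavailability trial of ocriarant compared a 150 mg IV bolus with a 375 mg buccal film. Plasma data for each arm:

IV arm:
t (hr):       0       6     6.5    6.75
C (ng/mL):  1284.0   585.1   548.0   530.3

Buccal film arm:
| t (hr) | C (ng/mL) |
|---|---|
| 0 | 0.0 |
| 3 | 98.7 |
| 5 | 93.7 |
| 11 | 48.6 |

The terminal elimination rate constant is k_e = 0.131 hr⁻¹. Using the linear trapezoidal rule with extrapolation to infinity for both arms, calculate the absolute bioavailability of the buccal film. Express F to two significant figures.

F = 0.045

Trapezoidal AUC_0→6.75 (IV):
  [0→6]: (1284.0+585.1)/2 × 6 = 5607.3
  [6→6.5]: (585.1+548.0)/2 × 0.5 = 283.275
  [6.5→6.75]: (548.0+530.3)/2 × 0.25 = 134.7875
  Sum = 6025.3625 ng/mL·hr
IV tail: 530.3/0.131 = 4048.092; AUC_iv,0→∞ = 6025.3625 + 4048.092 = 10073.4545 ng/mL·hr
Trapezoidal AUC_0→11 (buccal film):
  [0→3]: (0.0+98.7)/2 × 3 = 148.05
  [3→5]: (98.7+93.7)/2 × 2 = 192.4
  [5→11]: (93.7+48.6)/2 × 6 = 426.9
  Sum = 767.35 ng/mL·hr
buccal film tail: 48.6/0.131 = 370.992; AUC_ev,0→∞ = 767.35 + 370.992 = 1138.342 ng/mL·hr
F = (AUC_ev/D_ev)/(AUC_iv/D_iv) = (1138.342/375)/(10073.4545/150) = 3.03558/67.1564 = 0.0452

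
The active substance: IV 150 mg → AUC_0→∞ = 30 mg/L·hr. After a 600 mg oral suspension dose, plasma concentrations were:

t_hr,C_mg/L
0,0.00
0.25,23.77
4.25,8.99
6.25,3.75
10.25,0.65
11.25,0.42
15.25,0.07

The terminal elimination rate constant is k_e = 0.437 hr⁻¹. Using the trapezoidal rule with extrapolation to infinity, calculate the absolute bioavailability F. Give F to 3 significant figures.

F = 0.764

Trapezoidal AUC_0→15.25 (oral suspension):
  [0→0.25]: (0.00+23.77)/2 × 0.25 = 2.97125
  [0.25→4.25]: (23.77+8.99)/2 × 4 = 65.52
  [4.25→6.25]: (8.99+3.75)/2 × 2 = 12.74
  [6.25→10.25]: (3.75+0.65)/2 × 4 = 8.8
  [10.25→11.25]: (0.65+0.42)/2 × 1 = 0.535
  [11.25→15.25]: (0.42+0.07)/2 × 4 = 0.98
  Sum = 91.54625 mg/L·hr
Tail: C_last/k_e = 0.07/0.437 = 0.160
AUC_0→∞ (oral suspension) = 91.54625 + 0.160 = 91.70625 mg/L·hr
F = (AUC_ev/D_ev)/(AUC_iv/D_iv) = (91.70625/600)/(30/150) = 0.15284375/0.2 = 0.7642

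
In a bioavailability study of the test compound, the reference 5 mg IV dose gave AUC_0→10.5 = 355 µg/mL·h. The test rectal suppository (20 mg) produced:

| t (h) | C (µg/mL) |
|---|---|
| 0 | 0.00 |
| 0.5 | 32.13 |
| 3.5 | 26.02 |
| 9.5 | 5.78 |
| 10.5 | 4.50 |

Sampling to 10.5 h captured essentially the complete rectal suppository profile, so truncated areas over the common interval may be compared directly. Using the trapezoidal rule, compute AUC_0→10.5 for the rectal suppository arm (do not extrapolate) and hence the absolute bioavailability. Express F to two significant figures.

F = 0.14

Trapezoidal AUC_0→10.5 (rectal suppository):
  [0→0.5]: (0.00+32.13)/2 × 0.5 = 8.0325
  [0.5→3.5]: (32.13+26.02)/2 × 3 = 87.225
  [3.5→9.5]: (26.02+5.78)/2 × 6 = 95.4
  [9.5→10.5]: (5.78+4.50)/2 × 1 = 5.14
  Sum = 195.7975 µg/mL·h
F = (AUC_ev/D_ev)/(AUC_iv/D_iv) = (195.7975/20)/(355/5) = 9.789875/71 = 0.1379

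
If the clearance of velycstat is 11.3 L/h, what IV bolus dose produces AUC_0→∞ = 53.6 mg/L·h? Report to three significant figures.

Dose_iv = CL × AUC_0→∞
     = 11.3 × 53.6 = 605.68 mg

Dose = 606 mg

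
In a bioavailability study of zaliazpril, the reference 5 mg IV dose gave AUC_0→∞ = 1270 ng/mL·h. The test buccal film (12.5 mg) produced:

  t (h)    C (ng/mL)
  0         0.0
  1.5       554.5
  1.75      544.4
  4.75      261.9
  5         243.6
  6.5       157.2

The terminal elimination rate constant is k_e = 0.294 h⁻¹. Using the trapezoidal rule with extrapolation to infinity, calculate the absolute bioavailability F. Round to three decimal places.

Trapezoidal AUC_0→6.5 (buccal film):
  [0→1.5]: (0.0+554.5)/2 × 1.5 = 415.875
  [1.5→1.75]: (554.5+544.4)/2 × 0.25 = 137.3625
  [1.75→4.75]: (544.4+261.9)/2 × 3 = 1209.45
  [4.75→5]: (261.9+243.6)/2 × 0.25 = 63.1875
  [5→6.5]: (243.6+157.2)/2 × 1.5 = 300.6
  Sum = 2126.475 ng/mL·h
Tail: C_last/k_e = 157.2/0.294 = 534.694
AUC_0→∞ (buccal film) = 2126.475 + 534.694 = 2661.169 ng/mL·h
F = (AUC_ev/D_ev)/(AUC_iv/D_iv) = (2661.169/12.5)/(1270/5) = 212.89352/254 = 0.8382

F = 0.838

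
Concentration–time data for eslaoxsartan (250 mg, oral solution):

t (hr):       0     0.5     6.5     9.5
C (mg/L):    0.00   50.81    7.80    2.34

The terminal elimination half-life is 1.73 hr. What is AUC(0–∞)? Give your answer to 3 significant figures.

AUC = 210 mg/L·hr

Trapezoidal AUC_0→9.5:
  [0→0.5]: (0.00+50.81)/2 × 0.5 = 12.7025
  [0.5→6.5]: (50.81+7.80)/2 × 6 = 175.83
  [6.5→9.5]: (7.80+2.34)/2 × 3 = 15.21
  Sum = 203.7425 mg/L·hr
k_e = ln2 / t½ = 0.693147 / 1.73 = 0.4007 hr^-1
Extrapolated tail: C_last / k_e = 2.34 / 0.4007 = 5.840
AUC_0→∞ = 203.7425 + 5.840 = 209.5825 mg/L·hr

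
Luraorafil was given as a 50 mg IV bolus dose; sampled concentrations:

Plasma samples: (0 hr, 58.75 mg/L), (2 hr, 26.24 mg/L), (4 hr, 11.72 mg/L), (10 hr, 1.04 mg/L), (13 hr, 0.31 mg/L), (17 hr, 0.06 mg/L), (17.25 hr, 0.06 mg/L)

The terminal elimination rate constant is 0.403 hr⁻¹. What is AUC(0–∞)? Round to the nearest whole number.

Trapezoidal AUC_0→17.25:
  [0→2]: (58.75+26.24)/2 × 2 = 84.99
  [2→4]: (26.24+11.72)/2 × 2 = 37.96
  [4→10]: (11.72+1.04)/2 × 6 = 38.28
  [10→13]: (1.04+0.31)/2 × 3 = 2.025
  [13→17]: (0.31+0.06)/2 × 4 = 0.74
  [17→17.25]: (0.06+0.06)/2 × 0.25 = 0.015
  Sum = 164.01 mg/L·hr
Extrapolated tail: C_last / k_e = 0.06 / 0.403 = 0.149
AUC_0→∞ = 164.01 + 0.149 = 164.159 mg/L·hr

AUC = 164 mg/L·hr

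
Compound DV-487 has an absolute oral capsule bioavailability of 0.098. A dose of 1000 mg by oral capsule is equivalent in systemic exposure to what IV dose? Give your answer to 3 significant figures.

D_iv = 98.0 mg

Systemic exposure from an extravascular dose = F × D_ev, so the equivalent IV dose is F × D_ev.
D_iv = F × D_ev = 0.098 × 1000 = 98 mg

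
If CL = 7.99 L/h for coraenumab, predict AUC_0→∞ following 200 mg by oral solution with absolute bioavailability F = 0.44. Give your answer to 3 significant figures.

AUC_0→∞ = F × Dose / CL
        = 0.44 × 200 / 7.99 = 11.0138 mg/L·h

AUC = 11.0 mg/L·h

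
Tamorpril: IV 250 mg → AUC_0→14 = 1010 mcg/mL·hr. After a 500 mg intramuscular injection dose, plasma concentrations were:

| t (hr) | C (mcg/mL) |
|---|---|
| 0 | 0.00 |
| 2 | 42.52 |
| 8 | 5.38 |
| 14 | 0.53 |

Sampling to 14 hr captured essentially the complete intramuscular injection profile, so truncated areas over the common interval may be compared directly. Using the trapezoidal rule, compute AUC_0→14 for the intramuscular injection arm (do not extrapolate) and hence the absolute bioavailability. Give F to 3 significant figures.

F = 0.101

Trapezoidal AUC_0→14 (intramuscular injection):
  [0→2]: (0.00+42.52)/2 × 2 = 42.52
  [2→8]: (42.52+5.38)/2 × 6 = 143.7
  [8→14]: (5.38+0.53)/2 × 6 = 17.73
  Sum = 203.95 mcg/mL·hr
F = (AUC_ev/D_ev)/(AUC_iv/D_iv) = (203.95/500)/(1010/250) = 0.4079/4.04 = 0.1010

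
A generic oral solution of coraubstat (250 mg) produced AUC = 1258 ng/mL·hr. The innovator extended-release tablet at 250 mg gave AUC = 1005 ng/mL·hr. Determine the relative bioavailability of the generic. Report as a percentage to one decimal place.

F_rel = (AUC_test/D_test) / (AUC_ref/D_ref)
      = (1258/250) / (1005/250)
      = 5.032 / 4.02 = 1.2517 = 125.17%

F_rel = 125.2%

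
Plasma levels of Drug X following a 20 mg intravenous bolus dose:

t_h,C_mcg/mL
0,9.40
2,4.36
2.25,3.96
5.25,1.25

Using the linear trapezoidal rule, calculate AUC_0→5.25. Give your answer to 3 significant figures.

AUC = 22.6 mcg/mL·h

Trapezoidal AUC_0→5.25:
  [0→2]: (9.40+4.36)/2 × 2 = 13.76
  [2→2.25]: (4.36+3.96)/2 × 0.25 = 1.04
  [2.25→5.25]: (3.96+1.25)/2 × 3 = 7.815
  Sum = 22.615 mcg/mL·h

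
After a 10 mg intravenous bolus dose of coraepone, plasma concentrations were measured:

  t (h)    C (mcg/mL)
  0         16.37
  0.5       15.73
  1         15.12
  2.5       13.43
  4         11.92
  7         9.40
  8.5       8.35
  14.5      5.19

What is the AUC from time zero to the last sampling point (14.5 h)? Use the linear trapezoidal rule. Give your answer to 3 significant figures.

AUC = 142 mcg/mL·h

Trapezoidal AUC_0→14.5:
  [0→0.5]: (16.37+15.73)/2 × 0.5 = 8.025
  [0.5→1]: (15.73+15.12)/2 × 0.5 = 7.7125
  [1→2.5]: (15.12+13.43)/2 × 1.5 = 21.4125
  [2.5→4]: (13.43+11.92)/2 × 1.5 = 19.0125
  [4→7]: (11.92+9.40)/2 × 3 = 31.98
  [7→8.5]: (9.40+8.35)/2 × 1.5 = 13.3125
  [8.5→14.5]: (8.35+5.19)/2 × 6 = 40.62
  Sum = 142.075 mcg/mL·h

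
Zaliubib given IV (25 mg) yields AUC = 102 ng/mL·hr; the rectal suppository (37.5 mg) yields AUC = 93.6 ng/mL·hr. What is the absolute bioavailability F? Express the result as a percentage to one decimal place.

F = 61.2%

F = (AUC_ev / D_ev) / (AUC_iv / D_iv)
  = (93.6/37.5) / (102/25)
  = 2.496 / 4.08 = 0.6118
  = 61.18%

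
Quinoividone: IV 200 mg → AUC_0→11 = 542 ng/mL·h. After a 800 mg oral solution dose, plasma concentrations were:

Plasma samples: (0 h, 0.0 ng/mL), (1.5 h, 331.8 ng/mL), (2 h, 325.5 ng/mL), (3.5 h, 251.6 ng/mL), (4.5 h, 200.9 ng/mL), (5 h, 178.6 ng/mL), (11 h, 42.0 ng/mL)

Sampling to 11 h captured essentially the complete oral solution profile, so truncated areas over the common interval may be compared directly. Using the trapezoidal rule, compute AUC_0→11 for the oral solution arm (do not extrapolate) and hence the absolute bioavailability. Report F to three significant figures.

Trapezoidal AUC_0→11 (oral solution):
  [0→1.5]: (0.0+331.8)/2 × 1.5 = 248.85
  [1.5→2]: (331.8+325.5)/2 × 0.5 = 164.325
  [2→3.5]: (325.5+251.6)/2 × 1.5 = 432.825
  [3.5→4.5]: (251.6+200.9)/2 × 1 = 226.25
  [4.5→5]: (200.9+178.6)/2 × 0.5 = 94.875
  [5→11]: (178.6+42.0)/2 × 6 = 661.8
  Sum = 1828.925 ng/mL·h
F = (AUC_ev/D_ev)/(AUC_iv/D_iv) = (1828.925/800)/(542/200) = 2.28616/2.71 = 0.8436

F = 0.844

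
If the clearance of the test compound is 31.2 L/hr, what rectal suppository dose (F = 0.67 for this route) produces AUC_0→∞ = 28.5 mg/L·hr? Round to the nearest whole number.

Dose = 1327 mg

Dose = CL × AUC_0→∞ / F
     = 31.2 × 28.5 / 0.67 = 1327.16 mg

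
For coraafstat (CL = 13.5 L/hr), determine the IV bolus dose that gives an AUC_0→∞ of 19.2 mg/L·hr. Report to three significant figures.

Dose_iv = CL × AUC_0→∞
     = 13.5 × 19.2 = 259.2 mg

Dose = 259 mg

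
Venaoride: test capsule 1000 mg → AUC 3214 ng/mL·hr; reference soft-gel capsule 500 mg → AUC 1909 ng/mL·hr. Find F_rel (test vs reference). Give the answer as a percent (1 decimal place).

F_rel = 84.2%

F_rel = (AUC_test/D_test) / (AUC_ref/D_ref)
      = (3214/1000) / (1909/500)
      = 3.214 / 3.818 = 0.8418 = 84.18%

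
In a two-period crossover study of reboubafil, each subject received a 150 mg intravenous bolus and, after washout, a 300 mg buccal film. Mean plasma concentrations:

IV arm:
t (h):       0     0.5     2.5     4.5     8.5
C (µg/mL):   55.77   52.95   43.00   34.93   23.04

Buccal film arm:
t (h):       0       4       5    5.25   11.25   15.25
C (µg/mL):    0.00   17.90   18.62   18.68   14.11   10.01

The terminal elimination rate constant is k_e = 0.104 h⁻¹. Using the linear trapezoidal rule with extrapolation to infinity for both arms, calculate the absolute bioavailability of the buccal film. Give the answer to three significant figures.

Trapezoidal AUC_0→8.5 (IV):
  [0→0.5]: (55.77+52.95)/2 × 0.5 = 27.18
  [0.5→2.5]: (52.95+43.00)/2 × 2 = 95.95
  [2.5→4.5]: (43.00+34.93)/2 × 2 = 77.93
  [4.5→8.5]: (34.93+23.04)/2 × 4 = 115.94
  Sum = 317.0 µg/mL·h
IV tail: 23.04/0.104 = 221.538; AUC_iv,0→∞ = 317.0 + 221.538 = 538.538 µg/mL·h
Trapezoidal AUC_0→15.25 (buccal film):
  [0→4]: (0.00+17.90)/2 × 4 = 35.8
  [4→5]: (17.90+18.62)/2 × 1 = 18.26
  [5→5.25]: (18.62+18.68)/2 × 0.25 = 4.6625
  [5.25→11.25]: (18.68+14.11)/2 × 6 = 98.37
  [11.25→15.25]: (14.11+10.01)/2 × 4 = 48.24
  Sum = 205.3325 µg/mL·h
buccal film tail: 10.01/0.104 = 96.250; AUC_ev,0→∞ = 205.3325 + 96.250 = 301.5825 µg/mL·h
F = (AUC_ev/D_ev)/(AUC_iv/D_iv) = (301.5825/300)/(538.538/150) = 1.005275/3.59025 = 0.2800

F = 0.280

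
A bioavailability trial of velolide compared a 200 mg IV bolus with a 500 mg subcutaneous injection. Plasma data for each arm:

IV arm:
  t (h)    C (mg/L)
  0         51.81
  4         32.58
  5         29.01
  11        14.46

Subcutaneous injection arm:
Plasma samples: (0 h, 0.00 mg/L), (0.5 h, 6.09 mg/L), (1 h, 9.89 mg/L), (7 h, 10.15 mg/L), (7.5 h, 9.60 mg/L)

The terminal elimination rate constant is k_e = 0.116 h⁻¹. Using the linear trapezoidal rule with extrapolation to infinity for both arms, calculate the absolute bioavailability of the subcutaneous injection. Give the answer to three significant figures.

Trapezoidal AUC_0→11 (IV):
  [0→4]: (51.81+32.58)/2 × 4 = 168.78
  [4→5]: (32.58+29.01)/2 × 1 = 30.795
  [5→11]: (29.01+14.46)/2 × 6 = 130.41
  Sum = 329.985 mg/L·h
IV tail: 14.46/0.116 = 124.655; AUC_iv,0→∞ = 329.985 + 124.655 = 454.64 mg/L·h
Trapezoidal AUC_0→7.5 (subcutaneous injection):
  [0→0.5]: (0.00+6.09)/2 × 0.5 = 1.5225
  [0.5→1]: (6.09+9.89)/2 × 0.5 = 3.995
  [1→7]: (9.89+10.15)/2 × 6 = 60.12
  [7→7.5]: (10.15+9.60)/2 × 0.5 = 4.9375
  Sum = 70.575 mg/L·h
subcutaneous injection tail: 9.60/0.116 = 82.759; AUC_ev,0→∞ = 70.575 + 82.759 = 153.334 mg/L·h
F = (AUC_ev/D_ev)/(AUC_iv/D_iv) = (153.334/500)/(454.64/200) = 0.306668/2.2732 = 0.1349

F = 0.135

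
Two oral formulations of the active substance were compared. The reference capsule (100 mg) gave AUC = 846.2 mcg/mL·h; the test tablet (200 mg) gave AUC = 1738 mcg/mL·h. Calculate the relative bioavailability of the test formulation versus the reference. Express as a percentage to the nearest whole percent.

F_rel = (AUC_test/D_test) / (AUC_ref/D_ref)
      = (1738/200) / (846.2/100)
      = 8.69 / 8.462 = 1.0269 = 102.69%

F_rel = 103%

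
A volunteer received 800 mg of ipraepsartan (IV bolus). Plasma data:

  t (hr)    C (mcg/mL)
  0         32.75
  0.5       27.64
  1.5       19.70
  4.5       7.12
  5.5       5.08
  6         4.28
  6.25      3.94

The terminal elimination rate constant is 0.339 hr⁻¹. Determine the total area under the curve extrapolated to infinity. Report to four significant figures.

Trapezoidal AUC_0→6.25:
  [0→0.5]: (32.75+27.64)/2 × 0.5 = 15.0975
  [0.5→1.5]: (27.64+19.70)/2 × 1 = 23.67
  [1.5→4.5]: (19.70+7.12)/2 × 3 = 40.23
  [4.5→5.5]: (7.12+5.08)/2 × 1 = 6.1
  [5.5→6]: (5.08+4.28)/2 × 0.5 = 2.34
  [6→6.25]: (4.28+3.94)/2 × 0.25 = 1.0275
  Sum = 88.465 mcg/mL·hr
Extrapolated tail: C_last / k_e = 3.94 / 0.339 = 11.622
AUC_0→∞ = 88.465 + 11.622 = 100.087 mcg/mL·hr

AUC = 100.1 mcg/mL·hr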